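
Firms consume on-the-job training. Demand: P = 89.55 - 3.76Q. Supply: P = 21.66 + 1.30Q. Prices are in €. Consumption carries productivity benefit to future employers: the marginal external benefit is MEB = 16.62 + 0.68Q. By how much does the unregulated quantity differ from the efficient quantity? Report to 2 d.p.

5.88 units

Market equilibrium (private): 21.66 + 1.30Q = 89.55 - 3.76Q → Q_m = 13.4170.
Social marginal benefit = demand + MEB = 106.17 - 3.08Q.
Set SMB = MC: 106.17 - 3.08Q = 21.66 + 1.30Q → Q* = 19.2945.
Gap = |13.4170 − 19.2945| = 5.8775.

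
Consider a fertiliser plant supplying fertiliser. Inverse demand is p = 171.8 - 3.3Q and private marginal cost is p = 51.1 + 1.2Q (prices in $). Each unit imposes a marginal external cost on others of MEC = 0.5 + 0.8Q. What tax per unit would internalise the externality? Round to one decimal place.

tax = $18.6 per unit

Social marginal cost = private MC + MEC = 51.6 + 2.0Q.
Set SMC = demand: 51.6 + 2.0Q = 171.8 - 3.3Q → Q* = 22.6792.
The Pigouvian tax equals MEC at Q*: 0.5 + 0.8×22.6792 = 18.6434.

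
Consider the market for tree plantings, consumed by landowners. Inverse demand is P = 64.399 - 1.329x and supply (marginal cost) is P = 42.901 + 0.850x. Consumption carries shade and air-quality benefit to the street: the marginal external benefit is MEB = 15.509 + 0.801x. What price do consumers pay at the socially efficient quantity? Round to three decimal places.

Social marginal benefit = demand + MEB = 79.908 - 0.528x.
Set SMB = MC: 79.908 - 0.528x = 42.901 + 0.850x → x* = 26.8556.
Consumer price on the demand curve at x*: 64.399 − 1.329×26.8556 = 28.7079.

P = 28.708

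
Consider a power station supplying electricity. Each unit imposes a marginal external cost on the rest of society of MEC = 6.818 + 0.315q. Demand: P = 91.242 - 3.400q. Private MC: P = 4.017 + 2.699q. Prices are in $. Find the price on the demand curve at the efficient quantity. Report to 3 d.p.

Social marginal cost = private MC + MEC = 10.835 + 3.014q.
Set SMC = demand: 10.835 + 3.014q = 91.242 - 3.400q → q* = 12.5362.
Consumer price on the demand curve at q*: 91.242 − 3.400×12.5362 = 48.6189.

P = $48.619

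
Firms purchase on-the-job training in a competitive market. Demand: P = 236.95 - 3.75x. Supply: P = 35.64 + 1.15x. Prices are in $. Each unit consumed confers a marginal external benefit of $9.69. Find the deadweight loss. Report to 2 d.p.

DWL = $9.58

Market equilibrium (private): 35.64 + 1.15x = 236.95 - 3.75x → x_m = 41.0837.
Social marginal benefit = demand + MEB = 246.64 - 3.75x.
Set SMB = MC: 246.64 - 3.75x = 35.64 + 1.15x → x* = 43.0612.
Between x* and x_m the wedge SMB − MC runs linearly from 0 to MEB(x_m), so the loss is a triangle.
DWL = ½ × 1.9775 × 9.6900 = 9.5810.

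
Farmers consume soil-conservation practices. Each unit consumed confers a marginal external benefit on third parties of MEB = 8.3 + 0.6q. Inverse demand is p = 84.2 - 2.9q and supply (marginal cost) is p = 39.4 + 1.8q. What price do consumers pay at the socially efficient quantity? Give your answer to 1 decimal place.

P = 46.6

Social marginal benefit = demand + MEB = 92.5 - 2.3q.
Set SMB = MC: 92.5 - 2.3q = 39.4 + 1.8q → q* = 12.9512.
Consumer price on the demand curve at q*: 84.2 − 2.9×12.9512 = 46.6415.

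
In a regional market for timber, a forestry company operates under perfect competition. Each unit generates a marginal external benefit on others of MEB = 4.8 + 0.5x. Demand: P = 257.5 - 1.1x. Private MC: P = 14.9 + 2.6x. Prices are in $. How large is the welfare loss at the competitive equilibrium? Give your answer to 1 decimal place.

DWL = $220.7

Market equilibrium (private): 14.9 + 2.6x = 257.5 - 1.1x → x_m = 65.5676.
Social marginal cost = private MC − MEB = 10.1 + 2.1x.
Set SMC = demand: 10.1 + 2.1x = 257.5 - 1.1x → x* = 77.3125.
Between x* and x_m the wedge demand − SMC runs linearly from 0 to MEB(x_m), so the loss is a triangle.
DWL = ½ × 11.7449 × 37.5838 = 220.7090.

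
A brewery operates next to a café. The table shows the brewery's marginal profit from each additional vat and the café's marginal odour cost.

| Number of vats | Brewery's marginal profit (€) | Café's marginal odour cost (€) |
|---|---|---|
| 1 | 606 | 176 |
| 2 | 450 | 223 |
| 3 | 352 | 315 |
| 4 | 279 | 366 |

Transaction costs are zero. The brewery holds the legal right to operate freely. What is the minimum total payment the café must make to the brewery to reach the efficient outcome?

€279

Left alone the brewery would choose level 4 (marginal profit stays positive).
Efficient level: k* = 3 (marginal profit ≥ marginal odour cost through 3).
The café must at least cover the brewery's forgone profit from cutting 4→3: 279 = 279.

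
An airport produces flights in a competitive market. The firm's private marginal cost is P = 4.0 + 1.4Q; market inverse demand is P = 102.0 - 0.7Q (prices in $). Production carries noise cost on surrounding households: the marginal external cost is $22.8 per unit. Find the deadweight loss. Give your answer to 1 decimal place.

DWL = $123.8

Market equilibrium (private): 4.0 + 1.4Q = 102.0 - 0.7Q → Q_m = 46.6667.
Social marginal cost = private MC + MEC = 26.8 + 1.4Q.
Set SMC = demand: 26.8 + 1.4Q = 102.0 - 0.7Q → Q* = 35.8095.
The loss is the area between SMC and demand from Q* to Q_m; with linear curves that's a triangle of height MEC(Q_m).
DWL = ½ × 10.8572 × 22.8000 = 123.7721.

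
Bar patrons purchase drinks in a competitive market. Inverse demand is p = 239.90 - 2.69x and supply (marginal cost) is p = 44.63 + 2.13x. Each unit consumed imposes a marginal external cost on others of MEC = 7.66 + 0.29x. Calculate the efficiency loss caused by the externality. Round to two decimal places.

Market equilibrium (private): 44.63 + 2.13x = 239.90 - 2.69x → x_m = 40.5124.
Social marginal benefit = demand − MEC = 232.24 - 2.98x.
Set SMB = MC: 232.24 - 2.98x = 44.63 + 2.13x → x* = 36.7143.
The welfare-loss triangle has base |x_m − x*| and height MEC(x_m) (the vertical gap between SMB and MC is zero at x* and MEC at x_m).
DWL = ½ × 3.7981 × 19.4086 = 36.8579.

DWL = 36.86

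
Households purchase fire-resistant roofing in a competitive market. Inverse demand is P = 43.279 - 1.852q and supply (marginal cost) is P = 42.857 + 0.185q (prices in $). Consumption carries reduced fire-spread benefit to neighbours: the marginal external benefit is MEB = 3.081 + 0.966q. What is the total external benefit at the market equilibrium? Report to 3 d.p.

Market equilibrium (private): 42.857 + 0.185q = 43.279 - 1.852q → q_m = 0.2072.
Total external benefit = ∫₀^{q_m} (3.081 + 0.966q) dq = 3.081×0.2072 + ½×0.966×0.2072² = 0.6591.

$0.659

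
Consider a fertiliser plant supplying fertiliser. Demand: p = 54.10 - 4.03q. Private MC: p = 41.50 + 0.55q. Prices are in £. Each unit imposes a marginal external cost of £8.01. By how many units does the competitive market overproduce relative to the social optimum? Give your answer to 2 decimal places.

1.75 units

Market equilibrium (private): 41.50 + 0.55q = 54.10 - 4.03q → q_m = 2.7511.
Social marginal cost = private MC + MEC = 49.51 + 0.55q.
Set SMC = demand: 49.51 + 0.55q = 54.10 - 4.03q → q* = 1.0022.
Gap = |2.7511 − 1.0022| = 1.7489.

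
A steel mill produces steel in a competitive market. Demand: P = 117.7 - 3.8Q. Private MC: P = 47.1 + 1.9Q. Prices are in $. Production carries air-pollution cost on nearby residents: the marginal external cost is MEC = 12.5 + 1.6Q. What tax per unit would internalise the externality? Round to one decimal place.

tax = $25.2 per unit

Social marginal cost = private MC + MEC = 59.6 + 3.5Q.
Set SMC = demand: 59.6 + 3.5Q = 117.7 - 3.8Q → Q* = 7.9589.
The Pigouvian tax equals MEC at Q*: 12.5 + 1.6×7.9589 = 25.2342.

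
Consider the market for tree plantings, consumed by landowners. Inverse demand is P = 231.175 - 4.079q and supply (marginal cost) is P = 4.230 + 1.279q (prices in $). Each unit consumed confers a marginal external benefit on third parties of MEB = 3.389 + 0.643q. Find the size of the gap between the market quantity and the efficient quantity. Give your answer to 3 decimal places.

Market equilibrium (private): 4.230 + 1.279q = 231.175 - 4.079q → q_m = 42.3563.
Social marginal benefit = demand + MEB = 234.564 - 3.436q.
Set SMB = MC: 234.564 - 3.436q = 4.230 + 1.279q → q* = 48.8513.
Gap = |42.3563 − 48.8513| = 6.4950.

6.495 units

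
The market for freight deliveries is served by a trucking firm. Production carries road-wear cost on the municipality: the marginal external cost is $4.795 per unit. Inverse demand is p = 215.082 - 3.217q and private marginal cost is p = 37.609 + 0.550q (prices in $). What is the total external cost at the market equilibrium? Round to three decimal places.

Market equilibrium (private): 37.609 + 0.550q = 215.082 - 3.217q → q_m = 47.1126.
Total external cost = MEC × q_m = 4.795 × 47.1126 = 225.9049.

$225.905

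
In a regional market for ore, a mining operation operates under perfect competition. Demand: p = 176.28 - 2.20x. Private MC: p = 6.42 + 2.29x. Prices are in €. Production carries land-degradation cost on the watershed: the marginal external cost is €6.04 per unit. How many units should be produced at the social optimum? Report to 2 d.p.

Social marginal cost = private MC + MEC = 12.46 + 2.29x.
Set SMC = demand: 12.46 + 2.29x = 176.28 - 2.20x → x* = 36.4855.

x* = 36.49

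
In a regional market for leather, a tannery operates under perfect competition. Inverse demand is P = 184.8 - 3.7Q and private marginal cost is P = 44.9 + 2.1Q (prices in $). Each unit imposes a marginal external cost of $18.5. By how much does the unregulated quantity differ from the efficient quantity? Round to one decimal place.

Market equilibrium (private): 44.9 + 2.1Q = 184.8 - 3.7Q → Q_m = 24.1207.
Social marginal cost = private MC + MEC = 63.4 + 2.1Q.
Set SMC = demand: 63.4 + 2.1Q = 184.8 - 3.7Q → Q* = 20.9310.
Gap = |24.1207 − 20.9310| = 3.1897.

3.2 units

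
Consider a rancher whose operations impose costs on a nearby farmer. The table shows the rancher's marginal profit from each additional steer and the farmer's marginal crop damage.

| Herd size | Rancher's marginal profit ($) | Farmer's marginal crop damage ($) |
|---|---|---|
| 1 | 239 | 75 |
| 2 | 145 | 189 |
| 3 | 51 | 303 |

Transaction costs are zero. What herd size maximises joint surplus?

Bargaining reaches the level where marginal profit last exceeds marginal crop damage.
That holds through level 1 (239 ≥ 75) but not at 2 (145 < 189).

1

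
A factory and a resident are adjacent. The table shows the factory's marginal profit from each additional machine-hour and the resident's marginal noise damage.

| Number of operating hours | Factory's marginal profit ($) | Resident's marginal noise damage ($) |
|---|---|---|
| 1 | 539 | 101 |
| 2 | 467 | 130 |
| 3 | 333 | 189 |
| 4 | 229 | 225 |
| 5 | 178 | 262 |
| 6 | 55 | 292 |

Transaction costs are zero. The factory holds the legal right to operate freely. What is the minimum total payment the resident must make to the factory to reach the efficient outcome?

Left alone the factory would choose level 6 (marginal profit stays positive).
Efficient level: k* = 4 (marginal profit ≥ marginal noise damage through 4).
The resident must at least cover the factory's forgone profit from cutting 6→4: 178 + 55 = 233.

$233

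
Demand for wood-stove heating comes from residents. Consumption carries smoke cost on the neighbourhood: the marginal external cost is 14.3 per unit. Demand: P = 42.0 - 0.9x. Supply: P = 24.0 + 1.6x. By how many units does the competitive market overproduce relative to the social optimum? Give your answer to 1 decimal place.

5.7 units

Market equilibrium (private): 24.0 + 1.6x = 42.0 - 0.9x → x_m = 7.2000.
Social marginal benefit = demand − MEC = 27.7 - 0.9x.
Set SMB = MC: 27.7 - 0.9x = 24.0 + 1.6x → x* = 1.4800.
Gap = |7.2000 − 1.4800| = 5.7200.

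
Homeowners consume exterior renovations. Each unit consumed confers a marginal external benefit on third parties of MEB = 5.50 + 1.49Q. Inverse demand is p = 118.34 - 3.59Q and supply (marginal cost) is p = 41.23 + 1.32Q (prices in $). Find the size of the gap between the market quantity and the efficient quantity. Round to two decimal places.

8.45 units

Market equilibrium (private): 41.23 + 1.32Q = 118.34 - 3.59Q → Q_m = 15.7047.
Social marginal benefit = demand + MEB = 123.84 - 2.10Q.
Set SMB = MC: 123.84 - 2.10Q = 41.23 + 1.32Q → Q* = 24.1550.
Gap = |15.7047 − 24.1550| = 8.4503.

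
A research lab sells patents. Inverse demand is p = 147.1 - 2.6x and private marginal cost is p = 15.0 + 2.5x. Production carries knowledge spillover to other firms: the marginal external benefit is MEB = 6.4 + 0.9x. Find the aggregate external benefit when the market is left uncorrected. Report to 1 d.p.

Market equilibrium (private): 15.0 + 2.5x = 147.1 - 2.6x → x_m = 25.9020.
Total external benefit = ∫₀^{x_m} (6.4 + 0.9x) dx = 6.4×25.9020 + ½×0.9×25.9020² = 467.6839.

467.7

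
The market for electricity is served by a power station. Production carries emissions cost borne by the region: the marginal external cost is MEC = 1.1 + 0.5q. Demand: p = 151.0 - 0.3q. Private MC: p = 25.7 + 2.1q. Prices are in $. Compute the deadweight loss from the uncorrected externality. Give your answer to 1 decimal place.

DWL = $127.6

Market equilibrium (private): 25.7 + 2.1q = 151.0 - 0.3q → q_m = 52.2083.
Social marginal cost = private MC + MEC = 26.8 + 2.6q.
Set SMC = demand: 26.8 + 2.6q = 151.0 - 0.3q → q* = 42.8276.
The loss is the area between SMC and demand from q* to q_m; with linear curves that's a triangle of height MEC(q_m).
DWL = ½ × 9.3807 × 27.2042 = 127.5972.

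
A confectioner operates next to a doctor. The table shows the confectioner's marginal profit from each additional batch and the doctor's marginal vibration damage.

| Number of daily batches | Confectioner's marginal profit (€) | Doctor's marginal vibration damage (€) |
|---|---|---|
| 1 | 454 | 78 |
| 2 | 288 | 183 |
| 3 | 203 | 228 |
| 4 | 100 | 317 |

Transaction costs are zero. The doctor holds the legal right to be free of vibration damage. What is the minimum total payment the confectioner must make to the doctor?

€261

Efficient level: marginal profit ≥ marginal vibration damage through level 2, so k* = 2.
With the doctor holding the right, the confectioner must at least compensate total damage at k*: 78 + 183 = 261.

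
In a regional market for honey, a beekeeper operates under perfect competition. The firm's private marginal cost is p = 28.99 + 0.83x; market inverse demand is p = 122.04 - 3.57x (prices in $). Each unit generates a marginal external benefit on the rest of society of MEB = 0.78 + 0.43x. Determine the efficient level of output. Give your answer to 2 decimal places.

x* = 23.63

Social marginal cost = private MC − MEB = 28.21 + 0.40x.
Set SMC = demand: 28.21 + 0.40x = 122.04 - 3.57x → x* = 23.6348.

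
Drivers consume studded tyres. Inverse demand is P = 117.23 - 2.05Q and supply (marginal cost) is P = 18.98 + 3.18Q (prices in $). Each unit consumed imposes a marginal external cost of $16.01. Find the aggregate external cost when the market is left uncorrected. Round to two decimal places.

$300.76

Market equilibrium (private): 18.98 + 3.18Q = 117.23 - 2.05Q → Q_m = 18.7859.
Total external cost = MEC × Q_m = 16.01 × 18.7859 = 300.7623.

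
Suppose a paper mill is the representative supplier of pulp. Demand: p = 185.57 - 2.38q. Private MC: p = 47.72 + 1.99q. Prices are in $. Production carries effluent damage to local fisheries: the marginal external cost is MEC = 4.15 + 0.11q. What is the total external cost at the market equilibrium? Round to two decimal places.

Market equilibrium (private): 47.72 + 1.99q = 185.57 - 2.38q → q_m = 31.5446.
Total external cost = ∫₀^{q_m} (4.15 + 0.11q) dq = 4.15×31.5446 + ½×0.11×31.5446² = 185.6385.

$185.64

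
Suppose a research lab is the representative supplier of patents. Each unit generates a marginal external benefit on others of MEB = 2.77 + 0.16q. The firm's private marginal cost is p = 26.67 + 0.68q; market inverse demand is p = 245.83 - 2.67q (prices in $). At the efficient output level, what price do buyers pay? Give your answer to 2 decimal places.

Social marginal cost = private MC − MEB = 23.90 + 0.52q.
Set SMC = demand: 23.90 + 0.52q = 245.83 - 2.67q → q* = 69.5705.
Consumer price on the demand curve at q*: 245.83 − 2.67×69.5705 = 60.0768.

P = $60.08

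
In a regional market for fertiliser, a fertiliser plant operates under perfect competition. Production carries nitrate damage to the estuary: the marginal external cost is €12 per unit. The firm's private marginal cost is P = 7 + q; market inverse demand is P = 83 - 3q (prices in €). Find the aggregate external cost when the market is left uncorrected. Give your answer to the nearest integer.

Market equilibrium (private): 7 + q = 83 - 3q → q_m = 19.0000.
Total external cost = MEC × q_m = 12 × 19.0000 = 228.0000.

€228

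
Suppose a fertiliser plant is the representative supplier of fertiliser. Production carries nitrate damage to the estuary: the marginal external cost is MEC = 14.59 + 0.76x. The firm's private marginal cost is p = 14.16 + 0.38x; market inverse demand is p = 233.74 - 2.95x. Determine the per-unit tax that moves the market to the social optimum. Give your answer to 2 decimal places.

Social marginal cost = private MC + MEC = 28.75 + 1.14x.
Set SMC = demand: 28.75 + 1.14x = 233.74 - 2.95x → x* = 50.1198.
The Pigouvian tax equals MEC at x*: 14.59 + 0.76×50.1198 = 52.6810.

tax = 52.68 per unit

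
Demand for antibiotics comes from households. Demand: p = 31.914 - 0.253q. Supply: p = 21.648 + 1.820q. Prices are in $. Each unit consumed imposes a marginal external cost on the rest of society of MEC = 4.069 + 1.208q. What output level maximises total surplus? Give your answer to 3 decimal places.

q* = 1.889

Social marginal benefit = demand − MEC = 27.845 - 1.461q.
Set SMB = MC: 27.845 - 1.461q = 21.648 + 1.820q → q* = 1.8888.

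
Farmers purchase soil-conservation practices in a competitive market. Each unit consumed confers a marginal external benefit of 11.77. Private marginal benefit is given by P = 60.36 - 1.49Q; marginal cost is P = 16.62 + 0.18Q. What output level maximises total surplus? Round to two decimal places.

Social marginal benefit = demand + MEB = 72.13 - 1.49Q.
Set SMB = MC: 72.13 - 1.49Q = 16.62 + 0.18Q → Q* = 33.2395.

Q* = 33.24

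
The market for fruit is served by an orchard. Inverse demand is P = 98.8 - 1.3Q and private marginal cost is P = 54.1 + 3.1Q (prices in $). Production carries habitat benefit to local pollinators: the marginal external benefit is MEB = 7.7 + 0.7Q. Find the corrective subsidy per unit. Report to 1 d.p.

subsidy = $17.6 per unit

Social marginal cost = private MC − MEB = 46.4 + 2.4Q.
Set SMC = demand: 46.4 + 2.4Q = 98.8 - 1.3Q → Q* = 14.1622.
The Pigouvian subsidy equals MEB at Q*: 7.7 + 0.7×14.1622 = 17.6135.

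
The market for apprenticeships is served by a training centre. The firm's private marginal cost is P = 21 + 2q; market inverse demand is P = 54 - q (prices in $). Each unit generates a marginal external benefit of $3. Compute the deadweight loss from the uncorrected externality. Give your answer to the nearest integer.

Market equilibrium (private): 21 + 2q = 54 - q → q_m = 11.0000.
Social marginal cost = private MC − MEB = 18 + 2q.
Set SMC = demand: 18 + 2q = 54 - q → q* = 12.0000.
Between q* and q_m the wedge demand − SMC runs linearly from 0 to MEB(q_m), so the loss is a triangle.
DWL = ½ × 1.0000 × 3.0000 = 1.5000.

DWL = $2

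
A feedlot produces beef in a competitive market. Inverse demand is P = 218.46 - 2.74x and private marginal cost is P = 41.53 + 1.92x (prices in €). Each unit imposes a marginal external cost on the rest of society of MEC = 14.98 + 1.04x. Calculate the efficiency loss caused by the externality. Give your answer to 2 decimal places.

Market equilibrium (private): 41.53 + 1.92x = 218.46 - 2.74x → x_m = 37.9678.
Social marginal cost = private MC + MEC = 56.51 + 2.96x.
Set SMC = demand: 56.51 + 2.96x = 218.46 - 2.74x → x* = 28.4123.
The welfare-loss triangle has base |x_m − x*| and height MEC(x_m) (the vertical gap between SMC and demand is zero at x* and MEC at x_m).
DWL = ½ × 9.5555 × 54.4665 = 260.2273.

DWL = €260.23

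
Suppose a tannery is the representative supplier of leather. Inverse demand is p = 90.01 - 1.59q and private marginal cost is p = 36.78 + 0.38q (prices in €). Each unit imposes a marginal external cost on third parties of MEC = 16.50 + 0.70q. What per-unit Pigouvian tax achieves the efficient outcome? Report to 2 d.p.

Social marginal cost = private MC + MEC = 53.28 + 1.08q.
Set SMC = demand: 53.28 + 1.08q = 90.01 - 1.59q → q* = 13.7566.
The Pigouvian tax equals MEC at q*: 16.50 + 0.70×13.7566 = 26.1296.

tax = €26.13 per unit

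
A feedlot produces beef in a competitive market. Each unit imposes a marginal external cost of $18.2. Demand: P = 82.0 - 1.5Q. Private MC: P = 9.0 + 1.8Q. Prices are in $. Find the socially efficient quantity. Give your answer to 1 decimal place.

Q* = 16.6

Social marginal cost = private MC + MEC = 27.2 + 1.8Q.
Set SMC = demand: 27.2 + 1.8Q = 82.0 - 1.5Q → Q* = 16.6061.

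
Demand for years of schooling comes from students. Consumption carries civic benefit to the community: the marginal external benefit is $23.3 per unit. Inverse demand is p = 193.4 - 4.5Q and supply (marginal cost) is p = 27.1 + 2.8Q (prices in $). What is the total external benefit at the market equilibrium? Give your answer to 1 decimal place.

Market equilibrium (private): 27.1 + 2.8Q = 193.4 - 4.5Q → Q_m = 22.7808.
Total external benefit = MEB × Q_m = 23.3 × 22.7808 = 530.7926.

$530.8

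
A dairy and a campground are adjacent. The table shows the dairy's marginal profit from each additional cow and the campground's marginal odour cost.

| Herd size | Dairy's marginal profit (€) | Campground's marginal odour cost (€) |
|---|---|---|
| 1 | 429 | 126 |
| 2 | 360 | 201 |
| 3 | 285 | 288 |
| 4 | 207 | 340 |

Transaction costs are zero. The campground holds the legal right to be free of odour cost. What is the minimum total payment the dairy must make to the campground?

Efficient level: marginal profit ≥ marginal odour cost through level 2, so k* = 2.
With the campground holding the right, the dairy must at least compensate total damage at k*: 126 + 201 = 327.

€327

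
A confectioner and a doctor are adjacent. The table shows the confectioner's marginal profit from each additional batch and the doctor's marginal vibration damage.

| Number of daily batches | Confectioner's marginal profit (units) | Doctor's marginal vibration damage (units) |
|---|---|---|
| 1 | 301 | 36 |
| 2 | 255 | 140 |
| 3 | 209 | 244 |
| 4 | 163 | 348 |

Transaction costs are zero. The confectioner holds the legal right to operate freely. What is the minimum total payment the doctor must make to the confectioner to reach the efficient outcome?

372

Left alone the confectioner would choose level 4 (marginal profit stays positive).
Efficient level: k* = 2 (marginal profit ≥ marginal vibration damage through 2).
The doctor must at least cover the confectioner's forgone profit from cutting 4→2: 209 + 163 = 372.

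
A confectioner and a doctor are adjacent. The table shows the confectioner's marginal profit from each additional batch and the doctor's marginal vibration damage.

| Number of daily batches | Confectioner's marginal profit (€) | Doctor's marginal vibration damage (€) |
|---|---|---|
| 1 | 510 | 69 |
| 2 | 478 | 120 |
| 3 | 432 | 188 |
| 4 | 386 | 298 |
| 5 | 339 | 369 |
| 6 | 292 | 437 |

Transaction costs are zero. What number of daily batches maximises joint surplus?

Bargaining reaches the level where marginal profit last exceeds marginal vibration damage.
That holds through level 4 (386 ≥ 298) but not at 5 (339 < 369).

4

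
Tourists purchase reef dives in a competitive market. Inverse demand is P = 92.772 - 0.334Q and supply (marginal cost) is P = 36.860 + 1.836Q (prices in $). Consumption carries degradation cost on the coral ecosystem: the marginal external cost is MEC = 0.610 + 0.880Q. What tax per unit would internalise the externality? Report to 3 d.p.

tax = $16.566 per unit

Social marginal benefit = demand − MEC = 92.162 - 1.214Q.
Set SMB = MC: 92.162 - 1.214Q = 36.860 + 1.836Q → Q* = 18.1318.
The Pigouvian tax equals MEC at Q*: 0.610 + 0.880×18.1318 = 16.5660.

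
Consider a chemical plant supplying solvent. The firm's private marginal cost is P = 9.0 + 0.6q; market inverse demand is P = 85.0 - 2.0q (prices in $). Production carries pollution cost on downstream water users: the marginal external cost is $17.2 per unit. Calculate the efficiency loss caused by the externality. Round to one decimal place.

DWL = $56.9

Market equilibrium (private): 9.0 + 0.6q = 85.0 - 2.0q → q_m = 29.2308.
Social marginal cost = private MC + MEC = 26.2 + 0.6q.
Set SMC = demand: 26.2 + 0.6q = 85.0 - 2.0q → q* = 22.6154.
Height of the DWL triangle at q_m is SMC(q_m) − demand(q_m) = MEC(q_m) = 17.2000.
DWL = ½ × 6.6154 × 17.2000 = 56.8924.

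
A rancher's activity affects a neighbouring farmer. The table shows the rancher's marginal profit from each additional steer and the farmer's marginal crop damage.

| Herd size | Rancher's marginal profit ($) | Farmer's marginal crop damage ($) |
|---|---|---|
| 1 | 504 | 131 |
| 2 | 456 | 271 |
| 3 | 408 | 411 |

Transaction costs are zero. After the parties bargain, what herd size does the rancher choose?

2

Bargaining reaches the level where marginal profit last exceeds marginal crop damage.
That holds through level 2 (456 ≥ 271) but not at 3 (408 < 411).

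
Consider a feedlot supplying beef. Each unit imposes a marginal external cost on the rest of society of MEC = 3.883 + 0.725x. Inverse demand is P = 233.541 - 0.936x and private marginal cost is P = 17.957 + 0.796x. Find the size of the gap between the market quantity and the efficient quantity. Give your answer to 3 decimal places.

Market equilibrium (private): 17.957 + 0.796x = 233.541 - 0.936x → x_m = 124.4711.
Social marginal cost = private MC + MEC = 21.840 + 1.521x.
Set SMC = demand: 21.840 + 1.521x = 233.541 - 0.936x → x* = 86.1624.
Gap = |124.4711 − 86.1624| = 38.3087.

38.309 units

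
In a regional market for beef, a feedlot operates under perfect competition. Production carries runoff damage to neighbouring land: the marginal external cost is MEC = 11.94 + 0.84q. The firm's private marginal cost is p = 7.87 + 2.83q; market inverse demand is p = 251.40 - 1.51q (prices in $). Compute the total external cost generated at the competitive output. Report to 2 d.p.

Market equilibrium (private): 7.87 + 2.83q = 251.40 - 1.51q → q_m = 56.1129.
Total external cost = ∫₀^{q_m} (11.94 + 0.84q) dq = 11.94×56.1129 + ½×0.84×56.1129² = 1992.4242.

$1992.42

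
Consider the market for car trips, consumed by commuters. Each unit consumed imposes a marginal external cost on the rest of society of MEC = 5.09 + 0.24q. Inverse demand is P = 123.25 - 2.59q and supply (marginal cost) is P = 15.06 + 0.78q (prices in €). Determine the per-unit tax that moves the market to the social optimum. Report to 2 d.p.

Social marginal benefit = demand − MEC = 118.16 - 2.83q.
Set SMB = MC: 118.16 - 2.83q = 15.06 + 0.78q → q* = 28.5596.
The Pigouvian tax equals MEC at q*: 5.09 + 0.24×28.5596 = 11.9443.

tax = €11.94 per unit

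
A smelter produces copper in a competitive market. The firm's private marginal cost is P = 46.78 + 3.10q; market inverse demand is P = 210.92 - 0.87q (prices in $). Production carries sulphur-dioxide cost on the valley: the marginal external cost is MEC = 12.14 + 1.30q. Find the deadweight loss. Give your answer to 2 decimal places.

Market equilibrium (private): 46.78 + 3.10q = 210.92 - 0.87q → q_m = 41.3451.
Social marginal cost = private MC + MEC = 58.92 + 4.40q.
Set SMC = demand: 58.92 + 4.40q = 210.92 - 0.87q → q* = 28.8425.
Between q* and q_m the wedge SMC − demand runs linearly from 0 to MEC(q_m), so the loss is a triangle.
DWL = ½ × 12.5026 × 65.8886 = 411.8894.

DWL = $411.89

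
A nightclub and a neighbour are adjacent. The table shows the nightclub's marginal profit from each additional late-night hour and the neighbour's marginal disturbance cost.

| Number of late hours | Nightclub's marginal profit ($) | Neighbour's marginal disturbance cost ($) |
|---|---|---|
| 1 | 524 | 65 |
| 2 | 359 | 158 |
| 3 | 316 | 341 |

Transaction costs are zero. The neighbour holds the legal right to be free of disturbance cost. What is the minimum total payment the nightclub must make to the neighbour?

Efficient level: marginal profit ≥ marginal disturbance cost through level 2, so k* = 2.
With the neighbour holding the right, the nightclub must at least compensate total damage at k*: 65 + 158 = 223.

$223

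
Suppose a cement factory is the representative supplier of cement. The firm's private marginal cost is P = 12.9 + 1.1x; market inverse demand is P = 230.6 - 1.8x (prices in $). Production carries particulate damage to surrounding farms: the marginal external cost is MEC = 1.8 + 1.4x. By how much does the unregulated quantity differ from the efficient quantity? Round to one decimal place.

24.9 units

Market equilibrium (private): 12.9 + 1.1x = 230.6 - 1.8x → x_m = 75.0690.
Social marginal cost = private MC + MEC = 14.7 + 2.5x.
Set SMC = demand: 14.7 + 2.5x = 230.6 - 1.8x → x* = 50.2093.
Gap = |75.0690 − 50.2093| = 24.8597.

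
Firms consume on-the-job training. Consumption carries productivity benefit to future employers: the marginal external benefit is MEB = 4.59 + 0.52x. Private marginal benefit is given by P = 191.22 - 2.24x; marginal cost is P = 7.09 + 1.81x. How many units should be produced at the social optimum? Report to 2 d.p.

Social marginal benefit = demand + MEB = 195.81 - 1.72x.
Set SMB = MC: 195.81 - 1.72x = 7.09 + 1.81x → x* = 53.4618.

x* = 53.46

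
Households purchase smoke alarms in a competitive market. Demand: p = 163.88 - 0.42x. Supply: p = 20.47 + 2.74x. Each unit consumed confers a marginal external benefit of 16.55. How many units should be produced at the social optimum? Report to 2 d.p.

Social marginal benefit = demand + MEB = 180.43 - 0.42x.
Set SMB = MC: 180.43 - 0.42x = 20.47 + 2.74x → x* = 50.6203.

x* = 50.62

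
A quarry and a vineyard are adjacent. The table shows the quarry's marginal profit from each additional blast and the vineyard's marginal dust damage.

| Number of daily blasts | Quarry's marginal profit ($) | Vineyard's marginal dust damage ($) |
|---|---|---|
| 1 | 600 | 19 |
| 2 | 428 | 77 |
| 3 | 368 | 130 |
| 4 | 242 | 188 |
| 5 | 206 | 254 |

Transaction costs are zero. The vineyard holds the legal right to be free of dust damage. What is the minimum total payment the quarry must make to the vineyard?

$414

Efficient level: marginal profit ≥ marginal dust damage through level 4, so k* = 4.
With the vineyard holding the right, the quarry must at least compensate total damage at k*: 19 + 77 + 130 + 188 = 414.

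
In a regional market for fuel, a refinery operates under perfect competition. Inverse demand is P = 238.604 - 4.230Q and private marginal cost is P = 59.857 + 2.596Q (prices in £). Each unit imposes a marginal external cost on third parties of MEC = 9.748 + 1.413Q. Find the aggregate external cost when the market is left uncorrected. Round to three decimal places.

Market equilibrium (private): 59.857 + 2.596Q = 238.604 - 4.230Q → Q_m = 26.1862.
Total external cost = ∫₀^{Q_m} (9.748 + 1.413Q) dQ = 9.748×26.1862 + ½×1.413×26.1862² = 739.7222.

£739.722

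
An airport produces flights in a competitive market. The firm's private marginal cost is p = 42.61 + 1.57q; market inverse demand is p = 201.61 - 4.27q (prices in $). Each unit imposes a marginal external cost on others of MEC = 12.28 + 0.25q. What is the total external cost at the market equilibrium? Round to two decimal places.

$426.99

Market equilibrium (private): 42.61 + 1.57q = 201.61 - 4.27q → q_m = 27.2260.
Total external cost = ∫₀^{q_m} (12.28 + 0.25q) dq = 12.28×27.2260 + ½×0.25×27.2260² = 426.9922.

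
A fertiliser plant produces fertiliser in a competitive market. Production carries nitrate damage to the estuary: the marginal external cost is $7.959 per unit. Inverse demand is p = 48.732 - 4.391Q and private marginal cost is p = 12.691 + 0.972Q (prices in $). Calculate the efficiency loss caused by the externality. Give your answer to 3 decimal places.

Market equilibrium (private): 12.691 + 0.972Q = 48.732 - 4.391Q → Q_m = 6.7203.
Social marginal cost = private MC + MEC = 20.650 + 0.972Q.
Set SMC = demand: 20.650 + 0.972Q = 48.732 - 4.391Q → Q* = 5.2362.
The loss is the area between SMC and demand from Q* to Q_m; with linear curves that's a triangle of height MEC(Q_m).
DWL = ½ × 1.4841 × 7.9590 = 5.9060.

DWL = $5.906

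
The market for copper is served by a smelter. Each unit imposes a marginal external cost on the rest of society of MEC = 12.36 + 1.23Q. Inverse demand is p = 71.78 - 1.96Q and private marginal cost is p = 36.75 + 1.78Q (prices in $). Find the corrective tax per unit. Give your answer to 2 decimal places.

tax = $17.97 per unit

Social marginal cost = private MC + MEC = 49.11 + 3.01Q.
Set SMC = demand: 49.11 + 3.01Q = 71.78 - 1.96Q → Q* = 4.5614.
The Pigouvian tax equals MEC at Q*: 12.36 + 1.23×4.5614 = 17.9705.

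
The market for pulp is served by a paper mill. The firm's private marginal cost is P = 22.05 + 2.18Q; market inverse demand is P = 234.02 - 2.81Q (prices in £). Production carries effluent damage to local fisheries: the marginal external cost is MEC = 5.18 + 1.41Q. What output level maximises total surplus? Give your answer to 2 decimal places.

Social marginal cost = private MC + MEC = 27.23 + 3.59Q.
Set SMC = demand: 27.23 + 3.59Q = 234.02 - 2.81Q → Q* = 32.3109.

Q* = 32.31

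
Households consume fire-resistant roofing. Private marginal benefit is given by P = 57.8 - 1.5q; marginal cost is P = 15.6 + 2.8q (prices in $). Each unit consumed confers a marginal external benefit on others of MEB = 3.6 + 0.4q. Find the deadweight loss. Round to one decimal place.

DWL = $7.3

Market equilibrium (private): 15.6 + 2.8q = 57.8 - 1.5q → q_m = 9.8140.
Social marginal benefit = demand + MEB = 61.4 - 1.1q.
Set SMB = MC: 61.4 - 1.1q = 15.6 + 2.8q → q* = 11.7436.
Height of the DWL triangle at q_m is SMB(q_m) − MC(q_m) = MEB(q_m) = 7.5256.
DWL = ½ × 1.9296 × 7.5256 = 7.2607.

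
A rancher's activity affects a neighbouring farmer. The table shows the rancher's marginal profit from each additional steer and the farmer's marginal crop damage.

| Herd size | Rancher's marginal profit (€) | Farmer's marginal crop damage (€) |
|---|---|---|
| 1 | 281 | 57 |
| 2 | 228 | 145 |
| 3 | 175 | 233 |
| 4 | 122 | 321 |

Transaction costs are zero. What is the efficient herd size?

Bargaining reaches the level where marginal profit last exceeds marginal crop damage.
That holds through level 2 (228 ≥ 145) but not at 3 (175 < 233).

2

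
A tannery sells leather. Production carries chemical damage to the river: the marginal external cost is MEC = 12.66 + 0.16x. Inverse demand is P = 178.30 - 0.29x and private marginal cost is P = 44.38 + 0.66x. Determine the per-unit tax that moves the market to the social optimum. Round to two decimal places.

Social marginal cost = private MC + MEC = 57.04 + 0.82x.
Set SMC = demand: 57.04 + 0.82x = 178.30 - 0.29x → x* = 109.2432.
The Pigouvian tax equals MEC at x*: 12.66 + 0.16×109.2432 = 30.1389.

tax = 30.14 per unit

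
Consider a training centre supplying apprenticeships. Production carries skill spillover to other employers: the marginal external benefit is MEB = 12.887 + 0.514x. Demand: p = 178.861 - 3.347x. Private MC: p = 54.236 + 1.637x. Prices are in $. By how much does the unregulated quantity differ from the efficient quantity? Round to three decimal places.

5.758 units

Market equilibrium (private): 54.236 + 1.637x = 178.861 - 3.347x → x_m = 25.0050.
Social marginal cost = private MC − MEB = 41.349 + 1.123x.
Set SMC = demand: 41.349 + 1.123x = 178.861 - 3.347x → x* = 30.7633.
Gap = |25.0050 − 30.7633| = 5.7583.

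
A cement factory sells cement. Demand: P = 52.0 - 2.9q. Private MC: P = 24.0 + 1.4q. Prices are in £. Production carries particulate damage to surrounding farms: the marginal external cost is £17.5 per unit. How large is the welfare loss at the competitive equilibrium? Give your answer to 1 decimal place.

Market equilibrium (private): 24.0 + 1.4q = 52.0 - 2.9q → q_m = 6.5116.
Social marginal cost = private MC + MEC = 41.5 + 1.4q.
Set SMC = demand: 41.5 + 1.4q = 52.0 - 2.9q → q* = 2.4419.
The welfare-loss triangle has base |q_m − q*| and height MEC(q_m) (the vertical gap between SMC and demand is zero at q* and MEC at q_m).
DWL = ½ × 4.0697 × 17.5000 = 35.6099.

DWL = £35.6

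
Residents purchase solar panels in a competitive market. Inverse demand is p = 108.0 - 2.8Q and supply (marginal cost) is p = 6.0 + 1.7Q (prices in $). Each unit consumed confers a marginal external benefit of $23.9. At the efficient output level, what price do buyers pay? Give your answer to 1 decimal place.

Social marginal benefit = demand + MEB = 131.9 - 2.8Q.
Set SMB = MC: 131.9 - 2.8Q = 6.0 + 1.7Q → Q* = 27.9778.
Consumer price on the demand curve at Q*: 108.0 − 2.8×27.9778 = 29.6622.

P = $29.7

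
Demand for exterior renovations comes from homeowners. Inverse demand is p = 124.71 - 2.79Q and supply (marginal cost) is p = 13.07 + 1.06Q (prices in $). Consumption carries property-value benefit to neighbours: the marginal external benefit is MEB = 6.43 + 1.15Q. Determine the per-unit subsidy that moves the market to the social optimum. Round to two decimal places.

subsidy = $56.72 per unit

Social marginal benefit = demand + MEB = 131.14 - 1.64Q.
Set SMB = MC: 131.14 - 1.64Q = 13.07 + 1.06Q → Q* = 43.7296.
The Pigouvian subsidy equals MEB at Q*: 6.43 + 1.15×43.7296 = 56.7190.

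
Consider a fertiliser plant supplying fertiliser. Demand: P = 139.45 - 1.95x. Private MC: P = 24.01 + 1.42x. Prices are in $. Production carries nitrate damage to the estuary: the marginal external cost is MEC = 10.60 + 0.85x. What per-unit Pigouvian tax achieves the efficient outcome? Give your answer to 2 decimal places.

tax = $31.72 per unit

Social marginal cost = private MC + MEC = 34.61 + 2.27x.
Set SMC = demand: 34.61 + 2.27x = 139.45 - 1.95x → x* = 24.8436.
The Pigouvian tax equals MEC at x*: 10.60 + 0.85×24.8436 = 31.7171.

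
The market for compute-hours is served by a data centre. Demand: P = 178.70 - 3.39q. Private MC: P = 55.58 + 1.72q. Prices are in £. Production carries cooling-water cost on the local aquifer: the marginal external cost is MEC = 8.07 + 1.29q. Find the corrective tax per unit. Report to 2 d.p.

tax = £31.26 per unit

Social marginal cost = private MC + MEC = 63.65 + 3.01q.
Set SMC = demand: 63.65 + 3.01q = 178.70 - 3.39q → q* = 17.9766.
The Pigouvian tax equals MEC at q*: 8.07 + 1.29×17.9766 = 31.2598.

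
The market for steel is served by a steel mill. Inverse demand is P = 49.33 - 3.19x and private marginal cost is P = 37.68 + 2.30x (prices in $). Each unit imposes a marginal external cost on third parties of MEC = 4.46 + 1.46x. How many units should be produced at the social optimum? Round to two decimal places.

Social marginal cost = private MC + MEC = 42.14 + 3.76x.
Set SMC = demand: 42.14 + 3.76x = 49.33 - 3.19x → x* = 1.0345.

x* = 1.03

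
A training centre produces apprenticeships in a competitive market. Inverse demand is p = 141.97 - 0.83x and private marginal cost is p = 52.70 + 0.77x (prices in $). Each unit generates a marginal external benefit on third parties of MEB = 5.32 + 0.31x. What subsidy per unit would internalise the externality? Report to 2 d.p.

subsidy = $28.05 per unit

Social marginal cost = private MC − MEB = 47.38 + 0.46x.
Set SMC = demand: 47.38 + 0.46x = 141.97 - 0.83x → x* = 73.3256.
The Pigouvian subsidy equals MEB at x*: 5.32 + 0.31×73.3256 = 28.0509.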